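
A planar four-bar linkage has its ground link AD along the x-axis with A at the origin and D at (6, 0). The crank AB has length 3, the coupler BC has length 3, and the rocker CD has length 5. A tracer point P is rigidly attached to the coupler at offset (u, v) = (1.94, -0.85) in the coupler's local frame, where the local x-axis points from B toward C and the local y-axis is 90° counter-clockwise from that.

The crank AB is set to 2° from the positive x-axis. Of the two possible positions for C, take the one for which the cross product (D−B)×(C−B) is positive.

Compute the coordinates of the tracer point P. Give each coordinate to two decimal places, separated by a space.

3.10 2.22

A=(0,0), D=(6.00,0)
B = A + 3.00·(cos2°, sin2°) = (2.9982, 0.1047)
|BD| = 3.0037
circle(B,3.00) ∩ circle(D,5.00): a=-1.1616, h=2.7660
  candidates: C₊=(1.9337,2.9095) cross=8.308; C₋=(1.7409,-2.6191) cross=-8.308
  mode + wants cross > 0 → take C=(1.9337,2.9095) (cross=8.308)
ex = (C−B)/|BC| = (-0.3548,0.9349); ey = (-0.9349,-0.3548)
P = B + 1.94·ex + -0.85·ey = (3.1045,2.2201)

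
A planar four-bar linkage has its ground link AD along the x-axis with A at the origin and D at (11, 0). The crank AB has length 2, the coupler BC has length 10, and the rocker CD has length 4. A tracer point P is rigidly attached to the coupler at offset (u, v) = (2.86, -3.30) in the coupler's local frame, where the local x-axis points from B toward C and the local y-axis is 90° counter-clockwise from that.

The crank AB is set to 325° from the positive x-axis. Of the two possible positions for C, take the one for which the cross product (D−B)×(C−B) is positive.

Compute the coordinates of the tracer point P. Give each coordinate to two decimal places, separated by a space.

A=(0,0), D=(11.00,0)
B = A + 2.00·(cos325°, sin325°) = (1.6383, -1.1472)
|BD| = 9.4317
circle(B,10.00) ∩ circle(D,4.00): a=9.1689, h=3.9914
  candidates: C₊=(10.2537,3.9298) cross=37.645; C₋=(11.2246,-3.9937) cross=-37.645
  mode + wants cross > 0 → take C=(10.2537,3.9298) (cross=37.645)
ex = (C−B)/|BC| = (0.8615,0.5077); ey = (-0.5077,0.8615)
P = B + 2.86·ex + -3.30·ey = (5.7777,-2.5382)

5.78 -2.54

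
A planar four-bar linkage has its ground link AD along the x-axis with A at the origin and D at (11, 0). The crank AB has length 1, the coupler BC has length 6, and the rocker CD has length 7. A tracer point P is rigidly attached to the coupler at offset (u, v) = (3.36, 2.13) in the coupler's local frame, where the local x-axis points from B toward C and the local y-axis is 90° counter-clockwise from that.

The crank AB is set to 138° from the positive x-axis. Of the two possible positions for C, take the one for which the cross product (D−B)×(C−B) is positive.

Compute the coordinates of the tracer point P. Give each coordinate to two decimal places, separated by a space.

1.45 3.99

A=(0,0), D=(11.00,0)
B = A + 1.00·(cos138°, sin138°) = (-0.7431, 0.6691)
|BD| = 11.7622
circle(B,6.00) ∩ circle(D,7.00): a=5.3285, h=2.7581
  candidates: C₊=(4.7336,3.1197) cross=32.442; C₋=(4.4198,-2.3877) cross=-32.442
  mode + wants cross > 0 → take C=(4.7336,3.1197) (cross=32.442)
ex = (C−B)/|BC| = (0.9128,0.4084); ey = (-0.4084,0.9128)
P = B + 3.36·ex + 2.13·ey = (1.4539,3.9857)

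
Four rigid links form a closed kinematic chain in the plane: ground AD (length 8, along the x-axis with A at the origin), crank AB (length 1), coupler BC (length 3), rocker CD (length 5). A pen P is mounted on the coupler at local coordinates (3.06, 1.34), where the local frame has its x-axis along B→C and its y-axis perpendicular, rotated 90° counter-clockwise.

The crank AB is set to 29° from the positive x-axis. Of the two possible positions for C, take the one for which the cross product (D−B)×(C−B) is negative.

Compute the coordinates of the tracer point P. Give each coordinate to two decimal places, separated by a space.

4.09 -0.41

A=(0,0), D=(8.00,0)
B = A + 1.00·(cos29°, sin29°) = (0.8746, 0.4848)
|BD| = 7.1419
circle(B,3.00) ∩ circle(D,5.00): a=2.4508, h=1.7302
  candidates: C₊=(3.4372,2.0447) cross=12.357; C₋=(3.2023,-1.4078) cross=-12.357
  mode - wants cross < 0 → take C=(3.2023,-1.4078) (cross=-12.357)
ex = (C−B)/|BC| = (0.7759,-0.6309); ey = (0.6309,0.7759)
P = B + 3.06·ex + 1.34·ey = (4.0942,-0.4060)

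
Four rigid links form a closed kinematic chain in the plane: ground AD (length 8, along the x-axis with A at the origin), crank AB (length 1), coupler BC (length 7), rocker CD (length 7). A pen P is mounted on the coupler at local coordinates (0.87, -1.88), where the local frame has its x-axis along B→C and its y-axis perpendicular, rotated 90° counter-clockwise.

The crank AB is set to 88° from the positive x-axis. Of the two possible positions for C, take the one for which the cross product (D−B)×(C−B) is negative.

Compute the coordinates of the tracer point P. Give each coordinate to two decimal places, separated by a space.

-1.22 -0.65

A=(0,0), D=(8.00,0)
B = A + 1.00·(cos88°, sin88°) = (0.0349, 0.9994)
|BD| = 8.0276
circle(B,7.00) ∩ circle(D,7.00): a=4.0138, h=5.7349
  candidates: C₊=(4.7314,6.1900) cross=46.038; C₋=(3.3035,-5.1906) cross=-46.038
  mode - wants cross < 0 → take C=(3.3035,-5.1906) (cross=-46.038)
ex = (C−B)/|BC| = (0.4669,-0.8843); ey = (0.8843,0.4669)
P = B + 0.87·ex + -1.88·ey = (-1.2213,-0.6478)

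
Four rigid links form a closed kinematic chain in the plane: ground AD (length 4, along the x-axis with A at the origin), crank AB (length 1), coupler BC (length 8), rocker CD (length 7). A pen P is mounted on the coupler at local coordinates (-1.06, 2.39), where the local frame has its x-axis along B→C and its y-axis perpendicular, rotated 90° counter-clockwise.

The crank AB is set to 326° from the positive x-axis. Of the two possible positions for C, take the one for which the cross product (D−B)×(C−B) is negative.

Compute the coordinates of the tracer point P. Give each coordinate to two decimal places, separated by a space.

2.00 1.78

A=(0,0), D=(4.00,0)
B = A + 1.00·(cos326°, sin326°) = (0.8290, -0.5592)
|BD| = 3.2199
circle(B,8.00) ∩ circle(D,7.00): a=3.9392, h=6.9629
  candidates: C₊=(3.4992,6.9821) cross=22.420; C₋=(5.9176,-6.7322) cross=-22.420
  mode - wants cross < 0 → take C=(5.9176,-6.7322) (cross=-22.420)
ex = (C−B)/|BC| = (0.6361,-0.7716); ey = (0.7716,0.6361)
P = B + -1.06·ex + 2.39·ey = (1.9990,1.7790)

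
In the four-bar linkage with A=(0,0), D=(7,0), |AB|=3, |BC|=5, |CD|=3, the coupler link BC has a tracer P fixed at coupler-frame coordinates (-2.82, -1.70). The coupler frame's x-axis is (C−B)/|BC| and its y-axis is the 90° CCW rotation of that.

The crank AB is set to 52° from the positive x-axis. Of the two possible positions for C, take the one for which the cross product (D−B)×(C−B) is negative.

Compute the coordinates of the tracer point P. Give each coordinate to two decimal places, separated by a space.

A=(0,0), D=(7.00,0)
B = A + 3.00·(cos52°, sin52°) = (1.8470, 2.3640)
|BD| = 5.6694
circle(B,5.00) ∩ circle(D,3.00): a=4.2458, h=2.6407
  candidates: C₊=(6.8072,2.9938) cross=14.971; C₋=(4.6049,-1.8065) cross=-14.971
  mode - wants cross < 0 → take C=(4.6049,-1.8065) (cross=-14.971)
ex = (C−B)/|BC| = (0.5516,-0.8341); ey = (0.8341,0.5516)
P = B + -2.82·ex + -1.70·ey = (-1.1265,3.7785)

-1.13 3.78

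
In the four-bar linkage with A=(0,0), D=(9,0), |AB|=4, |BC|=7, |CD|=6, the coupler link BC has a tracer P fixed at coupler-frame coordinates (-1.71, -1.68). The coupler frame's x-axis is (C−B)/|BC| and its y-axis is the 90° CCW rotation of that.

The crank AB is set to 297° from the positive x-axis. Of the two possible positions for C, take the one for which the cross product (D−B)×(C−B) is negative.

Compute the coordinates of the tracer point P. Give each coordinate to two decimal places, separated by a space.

A=(0,0), D=(9.00,0)
B = A + 4.00·(cos297°, sin297°) = (1.8160, -3.5640)
|BD| = 8.0195
circle(B,7.00) ∩ circle(D,6.00): a=4.8203, h=5.0759
  candidates: C₊=(3.8782,3.1253) cross=40.706; C₋=(8.3899,-5.9689) cross=-40.706
  mode - wants cross < 0 → take C=(8.3899,-5.9689) (cross=-40.706)
ex = (C−B)/|BC| = (0.9391,-0.3436); ey = (0.3436,0.9391)
P = B + -1.71·ex + -1.68·ey = (-0.3671,-4.5543)

-0.37 -4.55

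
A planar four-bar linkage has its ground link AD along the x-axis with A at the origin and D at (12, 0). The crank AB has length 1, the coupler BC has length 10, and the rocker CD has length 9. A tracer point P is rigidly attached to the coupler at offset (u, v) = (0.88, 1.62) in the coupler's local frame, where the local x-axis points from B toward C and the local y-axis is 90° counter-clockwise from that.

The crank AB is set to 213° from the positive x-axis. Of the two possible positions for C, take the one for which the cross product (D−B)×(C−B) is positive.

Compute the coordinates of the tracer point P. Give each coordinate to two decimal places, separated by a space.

A=(0,0), D=(12.00,0)
B = A + 1.00·(cos213°, sin213°) = (-0.8387, -0.5446)
|BD| = 12.8502
circle(B,10.00) ∩ circle(D,9.00): a=7.1644, h=6.9765
  candidates: C₊=(6.0236,6.7292) cross=89.649; C₋=(6.6150,-7.2112) cross=-89.649
  mode + wants cross > 0 → take C=(6.0236,6.7292) (cross=89.649)
ex = (C−B)/|BC| = (0.6862,0.7274); ey = (-0.7274,0.6862)
P = B + 0.88·ex + 1.62·ey = (-1.4132,1.2071)

-1.41 1.21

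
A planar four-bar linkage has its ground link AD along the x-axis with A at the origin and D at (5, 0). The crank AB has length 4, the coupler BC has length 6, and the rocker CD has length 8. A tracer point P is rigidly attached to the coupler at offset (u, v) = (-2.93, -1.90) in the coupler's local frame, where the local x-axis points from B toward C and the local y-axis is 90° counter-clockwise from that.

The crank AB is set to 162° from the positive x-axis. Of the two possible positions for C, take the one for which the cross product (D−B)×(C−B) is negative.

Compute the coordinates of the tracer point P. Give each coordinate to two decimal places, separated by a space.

A=(0,0), D=(5.00,0)
B = A + 4.00·(cos162°, sin162°) = (-3.8042, 1.2361)
|BD| = 8.8906
circle(B,6.00) ∩ circle(D,8.00): a=2.8706, h=5.2688
  candidates: C₊=(-0.2290,6.0545) cross=46.842; C₋=(-1.6940,-4.3806) cross=-46.842
  mode - wants cross < 0 → take C=(-1.6940,-4.3806) (cross=-46.842)
ex = (C−B)/|BC| = (0.3517,-0.9361); ey = (0.9361,0.3517)
P = B + -2.93·ex + -1.90·ey = (-6.6133,3.3107)

-6.61 3.31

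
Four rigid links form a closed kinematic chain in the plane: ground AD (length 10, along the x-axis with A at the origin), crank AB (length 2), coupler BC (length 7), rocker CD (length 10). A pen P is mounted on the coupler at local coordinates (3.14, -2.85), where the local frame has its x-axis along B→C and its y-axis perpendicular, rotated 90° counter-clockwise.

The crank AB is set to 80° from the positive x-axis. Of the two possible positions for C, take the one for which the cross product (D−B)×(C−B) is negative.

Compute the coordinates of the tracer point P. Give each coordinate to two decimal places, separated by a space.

A=(0,0), D=(10.00,0)
B = A + 2.00·(cos80°, sin80°) = (0.3473, 1.9696)
|BD| = 9.8516
circle(B,7.00) ∩ circle(D,10.00): a=2.3374, h=6.5982
  candidates: C₊=(3.9567,7.9673) cross=65.003; C₋=(1.3183,-4.9627) cross=-65.003
  mode - wants cross < 0 → take C=(1.3183,-4.9627) (cross=-65.003)
ex = (C−B)/|BC| = (0.1387,-0.9903); ey = (0.9903,0.1387)
P = B + 3.14·ex + -2.85·ey = (-2.0396,-1.5354)

-2.04 -1.54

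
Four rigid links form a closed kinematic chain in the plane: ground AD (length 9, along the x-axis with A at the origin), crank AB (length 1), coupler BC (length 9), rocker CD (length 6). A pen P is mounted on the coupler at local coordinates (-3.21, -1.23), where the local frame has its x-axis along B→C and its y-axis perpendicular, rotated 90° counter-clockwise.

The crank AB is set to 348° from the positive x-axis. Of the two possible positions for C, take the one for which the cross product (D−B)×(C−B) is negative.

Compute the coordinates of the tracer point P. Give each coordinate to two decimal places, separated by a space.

A=(0,0), D=(9.00,0)
B = A + 1.00·(cos348°, sin348°) = (0.9781, -0.2079)
|BD| = 8.0245
circle(B,9.00) ∩ circle(D,6.00): a=6.8162, h=5.8771
  candidates: C₊=(7.6398,5.8438) cross=47.161; C₋=(7.9443,-5.9064) cross=-47.161
  mode - wants cross < 0 → take C=(7.9443,-5.9064) (cross=-47.161)
ex = (C−B)/|BC| = (0.7740,-0.6332); ey = (0.6332,0.7740)
P = B + -3.21·ex + -1.23·ey = (-2.2852,0.8725)

-2.29 0.87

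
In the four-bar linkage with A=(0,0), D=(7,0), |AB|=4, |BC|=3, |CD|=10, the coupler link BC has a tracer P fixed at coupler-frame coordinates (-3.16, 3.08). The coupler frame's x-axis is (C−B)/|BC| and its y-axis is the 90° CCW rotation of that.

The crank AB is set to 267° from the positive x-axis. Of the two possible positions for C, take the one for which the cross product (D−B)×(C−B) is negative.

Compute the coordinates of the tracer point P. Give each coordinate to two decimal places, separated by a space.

A=(0,0), D=(7.00,0)
B = A + 4.00·(cos267°, sin267°) = (-0.2093, -3.9945)
|BD| = 8.2420
circle(B,3.00) ∩ circle(D,10.00): a=-1.3995, h=2.6536
  candidates: C₊=(-2.7195,-2.3517) cross=21.871; C₋=(-0.1474,-6.9939) cross=-21.871
  mode - wants cross < 0 → take C=(-0.1474,-6.9939) (cross=-21.871)
ex = (C−B)/|BC| = (0.0206,-0.9998); ey = (0.9998,0.0206)
P = B + -3.16·ex + 3.08·ey = (2.8048,-0.7716)

2.80 -0.77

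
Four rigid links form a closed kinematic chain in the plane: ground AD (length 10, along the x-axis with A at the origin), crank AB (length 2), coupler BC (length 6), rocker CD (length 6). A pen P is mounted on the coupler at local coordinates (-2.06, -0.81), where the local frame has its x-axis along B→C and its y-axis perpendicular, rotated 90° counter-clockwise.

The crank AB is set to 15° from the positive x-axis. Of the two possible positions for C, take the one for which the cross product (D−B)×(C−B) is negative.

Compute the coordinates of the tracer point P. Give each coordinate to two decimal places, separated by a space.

A=(0,0), D=(10.00,0)
B = A + 2.00·(cos15°, sin15°) = (1.9319, 0.5176)
|BD| = 8.0847
circle(B,6.00) ∩ circle(D,6.00): a=4.0424, h=4.4339
  candidates: C₊=(6.2498,4.6836) cross=35.847; C₋=(5.6820,-4.1660) cross=-35.847
  mode - wants cross < 0 → take C=(5.6820,-4.1660) (cross=-35.847)
ex = (C−B)/|BC| = (0.6250,-0.7806); ey = (0.7806,0.6250)
P = B + -2.06·ex + -0.81·ey = (0.0120,1.6194)

0.01 1.62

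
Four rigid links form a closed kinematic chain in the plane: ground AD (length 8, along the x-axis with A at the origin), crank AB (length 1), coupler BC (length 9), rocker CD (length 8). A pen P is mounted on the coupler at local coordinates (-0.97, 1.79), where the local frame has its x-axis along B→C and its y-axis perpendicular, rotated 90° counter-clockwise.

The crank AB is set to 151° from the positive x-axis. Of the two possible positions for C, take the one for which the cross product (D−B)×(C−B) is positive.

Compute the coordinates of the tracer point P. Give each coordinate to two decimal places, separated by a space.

A=(0,0), D=(8.00,0)
B = A + 1.00·(cos151°, sin151°) = (-0.8746, 0.4848)
|BD| = 8.8879
circle(B,9.00) ∩ circle(D,8.00): a=5.4003, h=7.1998
  candidates: C₊=(4.9104,7.3793) cross=63.991; C₋=(4.1249,-6.9988) cross=-63.991
  mode + wants cross > 0 → take C=(4.9104,7.3793) (cross=63.991)
ex = (C−B)/|BC| = (0.6428,0.7661); ey = (-0.7661,0.6428)
P = B + -0.97·ex + 1.79·ey = (-2.8693,0.8923)

-2.87 0.89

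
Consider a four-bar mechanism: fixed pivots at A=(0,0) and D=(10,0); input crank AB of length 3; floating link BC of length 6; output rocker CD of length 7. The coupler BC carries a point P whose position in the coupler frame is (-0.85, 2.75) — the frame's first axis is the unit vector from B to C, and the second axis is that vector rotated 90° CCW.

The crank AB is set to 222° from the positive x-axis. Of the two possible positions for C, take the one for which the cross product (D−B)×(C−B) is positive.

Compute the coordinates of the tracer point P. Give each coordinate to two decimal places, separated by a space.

A=(0,0), D=(10.00,0)
B = A + 3.00·(cos222°, sin222°) = (-2.2294, -2.0074)
|BD| = 12.3931
circle(B,6.00) ∩ circle(D,7.00): a=5.6721, h=1.9565
  candidates: C₊=(3.0508,0.8420) cross=24.247; C₋=(3.6846,-3.0193) cross=-24.247
  mode + wants cross > 0 → take C=(3.0508,0.8420) (cross=24.247)
ex = (C−B)/|BC| = (0.8800,0.4749); ey = (-0.4749,0.8800)
P = B + -0.85·ex + 2.75·ey = (-4.2834,0.0091)

-4.28 0.01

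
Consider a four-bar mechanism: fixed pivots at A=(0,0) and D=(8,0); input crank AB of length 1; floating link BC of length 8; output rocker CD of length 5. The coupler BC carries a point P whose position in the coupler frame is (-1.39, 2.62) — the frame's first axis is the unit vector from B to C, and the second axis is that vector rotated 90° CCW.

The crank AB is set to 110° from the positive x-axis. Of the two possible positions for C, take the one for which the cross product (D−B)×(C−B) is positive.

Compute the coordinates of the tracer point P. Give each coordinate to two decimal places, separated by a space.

A=(0,0), D=(8.00,0)
B = A + 1.00·(cos110°, sin110°) = (-0.3420, 0.9397)
|BD| = 8.3948
circle(B,8.00) ∩ circle(D,5.00): a=6.5203, h=4.6353
  candidates: C₊=(6.6561,4.8160) cross=38.912; C₋=(5.6184,-4.3964) cross=-38.912
  mode + wants cross > 0 → take C=(6.6561,4.8160) (cross=38.912)
ex = (C−B)/|BC| = (0.8748,0.4845); ey = (-0.4845,0.8748)
P = B + -1.39·ex + 2.62·ey = (-2.8274,2.5581)

-2.83 2.56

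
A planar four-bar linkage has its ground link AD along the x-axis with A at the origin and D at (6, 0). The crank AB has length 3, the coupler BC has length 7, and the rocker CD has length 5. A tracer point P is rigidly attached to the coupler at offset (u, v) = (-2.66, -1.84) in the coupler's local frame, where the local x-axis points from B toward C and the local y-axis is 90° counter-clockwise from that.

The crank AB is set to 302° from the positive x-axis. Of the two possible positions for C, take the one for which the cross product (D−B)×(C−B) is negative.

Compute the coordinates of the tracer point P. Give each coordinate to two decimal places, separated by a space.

A=(0,0), D=(6.00,0)
B = A + 3.00·(cos302°, sin302°) = (1.5898, -2.5441)
|BD| = 5.0915
circle(B,7.00) ∩ circle(D,5.00): a=4.9026, h=4.9964
  candidates: C₊=(3.3398,4.2336) cross=25.439; C₋=(8.3331,-4.4223) cross=-25.439
  mode - wants cross < 0 → take C=(8.3331,-4.4223) (cross=-25.439)
ex = (C−B)/|BC| = (0.9633,-0.2683); ey = (0.2683,0.9633)
P = B + -2.66·ex + -1.84·ey = (-1.4664,-3.6030)

-1.47 -3.60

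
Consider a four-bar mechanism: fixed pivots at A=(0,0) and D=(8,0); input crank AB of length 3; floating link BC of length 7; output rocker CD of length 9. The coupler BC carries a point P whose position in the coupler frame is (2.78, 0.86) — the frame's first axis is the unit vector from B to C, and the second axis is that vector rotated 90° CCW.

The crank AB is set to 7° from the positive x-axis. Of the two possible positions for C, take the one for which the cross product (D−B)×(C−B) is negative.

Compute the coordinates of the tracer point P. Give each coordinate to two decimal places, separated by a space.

A=(0,0), D=(8.00,0)
B = A + 3.00·(cos7°, sin7°) = (2.9776, 0.3656)
|BD| = 5.0357
circle(B,7.00) ∩ circle(D,9.00): a=-0.6595, h=6.9689
  candidates: C₊=(2.8258,7.3640) cross=35.093; C₋=(1.8139,-6.5370) cross=-35.093
  mode - wants cross < 0 → take C=(1.8139,-6.5370) (cross=-35.093)
ex = (C−B)/|BC| = (-0.1662,-0.9861); ey = (0.9861,-0.1662)
P = B + 2.78·ex + 0.86·ey = (3.3635,-2.5187)

3.36 -2.52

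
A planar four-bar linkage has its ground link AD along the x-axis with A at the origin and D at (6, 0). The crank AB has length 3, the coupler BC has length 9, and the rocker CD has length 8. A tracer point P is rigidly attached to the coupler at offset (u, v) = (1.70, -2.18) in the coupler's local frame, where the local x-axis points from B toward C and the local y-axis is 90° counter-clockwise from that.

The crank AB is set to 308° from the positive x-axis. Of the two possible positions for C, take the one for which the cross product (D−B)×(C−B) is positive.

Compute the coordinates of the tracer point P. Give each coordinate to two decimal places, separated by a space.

3.96 -0.59

A=(0,0), D=(6.00,0)
B = A + 3.00·(cos308°, sin308°) = (1.8470, -2.3640)
|BD| = 4.7787
circle(B,9.00) ∩ circle(D,8.00): a=4.1681, h=7.9767
  candidates: C₊=(1.5233,6.6301) cross=38.118; C₋=(9.4154,-7.2343) cross=-38.118
  mode + wants cross > 0 → take C=(1.5233,6.6301) (cross=38.118)
ex = (C−B)/|BC| = (-0.0360,0.9994); ey = (-0.9994,-0.0360)
P = B + 1.70·ex + -2.18·ey = (3.9644,-0.5867)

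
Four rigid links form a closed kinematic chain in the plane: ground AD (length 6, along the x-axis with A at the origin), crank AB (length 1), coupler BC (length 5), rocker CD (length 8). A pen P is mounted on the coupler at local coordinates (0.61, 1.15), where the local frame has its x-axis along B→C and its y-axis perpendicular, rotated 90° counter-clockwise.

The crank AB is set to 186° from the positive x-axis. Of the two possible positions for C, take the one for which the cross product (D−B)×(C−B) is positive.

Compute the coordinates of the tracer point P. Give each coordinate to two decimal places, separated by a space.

-2.06 0.65

A=(0,0), D=(6.00,0)
B = A + 1.00·(cos186°, sin186°) = (-0.9945, -0.1045)
|BD| = 6.9953
circle(B,5.00) ∩ circle(D,8.00): a=0.7101, h=4.9493
  candidates: C₊=(-0.3585,4.8549) cross=34.622; C₋=(-0.2106,-5.0427) cross=-34.622
  mode + wants cross > 0 → take C=(-0.3585,4.8549) (cross=34.622)
ex = (C−B)/|BC| = (0.1272,0.9919); ey = (-0.9919,0.1272)
P = B + 0.61·ex + 1.15·ey = (-2.0576,0.6468)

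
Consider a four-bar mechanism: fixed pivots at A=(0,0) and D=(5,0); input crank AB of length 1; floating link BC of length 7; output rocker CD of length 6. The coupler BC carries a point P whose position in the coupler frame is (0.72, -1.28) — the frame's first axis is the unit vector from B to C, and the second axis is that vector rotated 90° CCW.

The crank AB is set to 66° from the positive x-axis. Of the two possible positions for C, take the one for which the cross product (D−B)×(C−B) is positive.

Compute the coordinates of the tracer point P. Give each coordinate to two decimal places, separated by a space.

A=(0,0), D=(5.00,0)
B = A + 1.00·(cos66°, sin66°) = (0.4067, 0.9135)
|BD| = 4.6832
circle(B,7.00) ∩ circle(D,6.00): a=3.7295, h=5.9237
  candidates: C₊=(5.2202,5.9960) cross=27.742; C₋=(2.9091,-5.6239) cross=-27.742
  mode + wants cross > 0 → take C=(5.2202,5.9960) (cross=27.742)
ex = (C−B)/|BC| = (0.6876,0.7261); ey = (-0.7261,0.6876)
P = B + 0.72·ex + -1.28·ey = (1.8312,0.5561)

1.83 0.56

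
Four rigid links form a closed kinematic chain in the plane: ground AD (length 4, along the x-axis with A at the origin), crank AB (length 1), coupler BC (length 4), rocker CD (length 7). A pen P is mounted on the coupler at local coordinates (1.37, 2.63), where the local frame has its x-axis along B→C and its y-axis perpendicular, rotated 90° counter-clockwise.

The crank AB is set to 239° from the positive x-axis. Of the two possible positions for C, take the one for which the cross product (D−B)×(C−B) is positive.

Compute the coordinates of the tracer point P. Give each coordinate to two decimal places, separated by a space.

A=(0,0), D=(4.00,0)
B = A + 1.00·(cos239°, sin239°) = (-0.5150, -0.8572)
|BD| = 4.5957
circle(B,4.00) ∩ circle(D,7.00): a=-1.2925, h=3.7854
  candidates: C₊=(-2.4909,2.6208) cross=17.397; C₋=(-1.0788,-4.8172) cross=-17.397
  mode + wants cross > 0 → take C=(-2.4909,2.6208) (cross=17.397)
ex = (C−B)/|BC| = (-0.4940,0.8695); ey = (-0.8695,-0.4940)
P = B + 1.37·ex + 2.63·ey = (-3.4785,-0.9651)

-3.48 -0.97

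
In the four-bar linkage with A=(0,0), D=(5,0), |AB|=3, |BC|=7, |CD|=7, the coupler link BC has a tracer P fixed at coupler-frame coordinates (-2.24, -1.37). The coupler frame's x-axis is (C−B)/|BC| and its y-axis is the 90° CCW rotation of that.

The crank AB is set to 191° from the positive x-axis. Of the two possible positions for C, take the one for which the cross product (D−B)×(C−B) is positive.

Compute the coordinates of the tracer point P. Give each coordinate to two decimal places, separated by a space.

A=(0,0), D=(5.00,0)
B = A + 3.00·(cos191°, sin191°) = (-2.9449, -0.5724)
|BD| = 7.9655
circle(B,7.00) ∩ circle(D,7.00): a=3.9827, h=5.7565
  candidates: C₊=(0.6139,5.4554) cross=45.854; C₋=(1.4412,-6.0279) cross=-45.854
  mode + wants cross > 0 → take C=(0.6139,5.4554) (cross=45.854)
ex = (C−B)/|BC| = (0.5084,0.8611); ey = (-0.8611,0.5084)
P = B + -2.24·ex + -1.37·ey = (-2.9039,-3.1978)

-2.90 -3.20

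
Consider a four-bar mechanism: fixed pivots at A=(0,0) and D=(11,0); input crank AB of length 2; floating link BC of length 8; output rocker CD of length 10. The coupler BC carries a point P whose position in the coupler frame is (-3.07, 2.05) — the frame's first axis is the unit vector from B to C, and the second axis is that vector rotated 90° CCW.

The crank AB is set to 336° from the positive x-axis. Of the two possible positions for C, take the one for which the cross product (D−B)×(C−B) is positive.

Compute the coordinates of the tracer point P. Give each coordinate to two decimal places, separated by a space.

-0.92 -3.28

A=(0,0), D=(11.00,0)
B = A + 2.00·(cos336°, sin336°) = (1.8271, -0.8135)
|BD| = 9.2089
circle(B,8.00) ∩ circle(D,10.00): a=2.6498, h=7.5484
  candidates: C₊=(3.7998,6.9395) cross=69.513; C₋=(5.1333,-8.0983) cross=-69.513
  mode + wants cross > 0 → take C=(3.7998,6.9395) (cross=69.513)
ex = (C−B)/|BC| = (0.2466,0.9691); ey = (-0.9691,0.2466)
P = B + -3.07·ex + 2.05·ey = (-0.9166,-3.2832)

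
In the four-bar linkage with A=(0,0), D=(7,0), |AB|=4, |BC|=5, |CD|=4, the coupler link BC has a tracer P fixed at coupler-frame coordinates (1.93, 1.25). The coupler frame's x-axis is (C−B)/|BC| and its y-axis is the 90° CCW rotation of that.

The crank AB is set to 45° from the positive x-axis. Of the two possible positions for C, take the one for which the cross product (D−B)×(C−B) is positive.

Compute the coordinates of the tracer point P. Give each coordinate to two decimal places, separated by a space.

A=(0,0), D=(7.00,0)
B = A + 4.00·(cos45°, sin45°) = (2.8284, 2.8284)
|BD| = 5.0400
circle(B,5.00) ∩ circle(D,4.00): a=3.4129, h=3.6541
  candidates: C₊=(7.7039,3.9376) cross=18.417; C₋=(3.6026,-2.1113) cross=-18.417
  mode + wants cross > 0 → take C=(7.7039,3.9376) (cross=18.417)
ex = (C−B)/|BC| = (0.9751,0.2218); ey = (-0.2218,0.9751)
P = B + 1.93·ex + 1.25·ey = (4.4331,4.4754)

4.43 4.48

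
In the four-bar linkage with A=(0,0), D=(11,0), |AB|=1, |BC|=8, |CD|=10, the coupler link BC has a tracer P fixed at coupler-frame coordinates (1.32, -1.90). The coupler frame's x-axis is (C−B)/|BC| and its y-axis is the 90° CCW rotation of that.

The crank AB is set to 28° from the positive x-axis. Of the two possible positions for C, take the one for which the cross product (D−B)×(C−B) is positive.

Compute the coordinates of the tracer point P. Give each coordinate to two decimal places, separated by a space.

A=(0,0), D=(11.00,0)
B = A + 1.00·(cos28°, sin28°) = (0.8829, 0.4695)
|BD| = 10.1279
circle(B,8.00) ∩ circle(D,10.00): a=3.2867, h=7.2937
  candidates: C₊=(4.5042,7.6029) cross=73.870; C₋=(3.8280,-6.9687) cross=-73.870
  mode + wants cross > 0 → take C=(4.5042,7.6029) (cross=73.870)
ex = (C−B)/|BC| = (0.4527,0.8917); ey = (-0.8917,0.4527)
P = B + 1.32·ex + -1.90·ey = (3.1747,0.7864)

3.17 0.79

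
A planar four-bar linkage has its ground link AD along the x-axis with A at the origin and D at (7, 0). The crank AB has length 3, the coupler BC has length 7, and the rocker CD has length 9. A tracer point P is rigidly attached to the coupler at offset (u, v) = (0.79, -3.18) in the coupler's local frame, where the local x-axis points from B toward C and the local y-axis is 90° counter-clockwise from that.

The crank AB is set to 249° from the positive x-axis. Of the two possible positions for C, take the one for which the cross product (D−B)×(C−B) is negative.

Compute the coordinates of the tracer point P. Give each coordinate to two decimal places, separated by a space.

A=(0,0), D=(7.00,0)
B = A + 3.00·(cos249°, sin249°) = (-1.0751, -2.8007)
|BD| = 8.5470
circle(B,7.00) ∩ circle(D,9.00): a=2.4015, h=6.5752
  candidates: C₊=(-0.9608,4.1983) cross=56.198; C₋=(3.3484,-8.2259) cross=-56.198
  mode - wants cross < 0 → take C=(3.3484,-8.2259) (cross=-56.198)
ex = (C−B)/|BC| = (0.6319,-0.7750); ey = (0.7750,0.6319)
P = B + 0.79·ex + -3.18·ey = (-3.0405,-5.4225)

-3.04 -5.42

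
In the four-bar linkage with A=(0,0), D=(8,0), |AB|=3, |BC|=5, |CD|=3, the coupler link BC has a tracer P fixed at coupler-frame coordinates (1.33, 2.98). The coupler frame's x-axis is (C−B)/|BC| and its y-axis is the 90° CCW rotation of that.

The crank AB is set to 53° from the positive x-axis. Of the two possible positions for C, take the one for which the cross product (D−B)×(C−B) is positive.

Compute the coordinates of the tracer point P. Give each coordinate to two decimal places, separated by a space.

2.92 5.46

A=(0,0), D=(8.00,0)
B = A + 3.00·(cos53°, sin53°) = (1.8054, 2.3959)
|BD| = 6.6418
circle(B,5.00) ∩ circle(D,3.00): a=4.5254, h=2.1263
  candidates: C₊=(6.7931,2.7465) cross=14.122; C₋=(5.2591,-1.2196) cross=-14.122
  mode + wants cross > 0 → take C=(6.7931,2.7465) (cross=14.122)
ex = (C−B)/|BC| = (0.9975,0.0701); ey = (-0.0701,0.9975)
P = B + 1.33·ex + 2.98·ey = (2.9232,5.4618)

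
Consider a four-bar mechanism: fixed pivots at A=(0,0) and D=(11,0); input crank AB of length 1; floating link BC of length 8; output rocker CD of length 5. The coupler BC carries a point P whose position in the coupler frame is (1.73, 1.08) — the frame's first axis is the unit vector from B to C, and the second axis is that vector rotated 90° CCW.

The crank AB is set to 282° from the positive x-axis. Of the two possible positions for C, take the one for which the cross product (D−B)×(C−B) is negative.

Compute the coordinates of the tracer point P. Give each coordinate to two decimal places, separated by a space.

2.21 -0.57

A=(0,0), D=(11.00,0)
B = A + 1.00·(cos282°, sin282°) = (0.2079, -0.9781)
|BD| = 10.8363
circle(B,8.00) ∩ circle(D,5.00): a=7.2177, h=3.4504
  candidates: C₊=(7.0847,3.1097) cross=37.390; C₋=(7.7076,-3.7630) cross=-37.390
  mode - wants cross < 0 → take C=(7.7076,-3.7630) (cross=-37.390)
ex = (C−B)/|BC| = (0.9375,-0.3481); ey = (0.3481,0.9375)
P = B + 1.73·ex + 1.08·ey = (2.2057,-0.5679)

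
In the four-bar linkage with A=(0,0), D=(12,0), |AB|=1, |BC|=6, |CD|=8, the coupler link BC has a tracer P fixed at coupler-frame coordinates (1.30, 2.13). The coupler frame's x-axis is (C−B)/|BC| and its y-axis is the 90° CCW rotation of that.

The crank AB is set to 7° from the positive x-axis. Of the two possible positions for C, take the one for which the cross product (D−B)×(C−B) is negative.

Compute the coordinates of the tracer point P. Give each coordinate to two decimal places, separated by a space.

3.43 0.68

A=(0,0), D=(12.00,0)
B = A + 1.00·(cos7°, sin7°) = (0.9925, 0.1219)
|BD| = 11.0081
circle(B,6.00) ∩ circle(D,8.00): a=4.2323, h=4.2530
  candidates: C₊=(5.2716,4.3277) cross=46.817; C₋=(5.1775,-4.1777) cross=-46.817
  mode - wants cross < 0 → take C=(5.1775,-4.1777) (cross=-46.817)
ex = (C−B)/|BC| = (0.6975,-0.7166); ey = (0.7166,0.6975)
P = B + 1.30·ex + 2.13·ey = (3.4256,0.6759)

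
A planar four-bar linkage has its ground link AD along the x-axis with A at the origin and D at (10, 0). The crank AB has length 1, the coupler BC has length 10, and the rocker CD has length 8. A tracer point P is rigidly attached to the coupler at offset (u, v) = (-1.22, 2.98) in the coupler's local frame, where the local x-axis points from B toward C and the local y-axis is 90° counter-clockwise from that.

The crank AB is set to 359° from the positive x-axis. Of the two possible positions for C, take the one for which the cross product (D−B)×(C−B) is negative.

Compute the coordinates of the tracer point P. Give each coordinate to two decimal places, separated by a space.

2.47 2.85

A=(0,0), D=(10.00,0)
B = A + 1.00·(cos359°, sin359°) = (0.9998, -0.0175)
|BD| = 9.0002
circle(B,10.00) ∩ circle(D,8.00): a=6.5000, h=7.5993
  candidates: C₊=(7.4851,7.5944) cross=68.395; C₋=(7.5146,-7.6041) cross=-68.395
  mode - wants cross < 0 → take C=(7.5146,-7.6041) (cross=-68.395)
ex = (C−B)/|BC| = (0.6515,-0.7587); ey = (0.7587,0.6515)
P = B + -1.22·ex + 2.98·ey = (2.4659,2.8495)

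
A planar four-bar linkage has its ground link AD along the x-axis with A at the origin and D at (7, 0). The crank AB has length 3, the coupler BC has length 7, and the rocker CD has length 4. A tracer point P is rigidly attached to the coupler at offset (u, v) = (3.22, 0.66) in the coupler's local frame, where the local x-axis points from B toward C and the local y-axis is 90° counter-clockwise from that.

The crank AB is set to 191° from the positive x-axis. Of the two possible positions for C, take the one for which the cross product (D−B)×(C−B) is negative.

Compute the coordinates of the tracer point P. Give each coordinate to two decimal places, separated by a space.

0.34 -0.78

A=(0,0), D=(7.00,0)
B = A + 3.00·(cos191°, sin191°) = (-2.9449, -0.5724)
|BD| = 9.9613
circle(B,7.00) ∩ circle(D,4.00): a=6.6371, h=2.2247
  candidates: C₊=(3.5534,2.0300) cross=22.161; C₋=(3.8091,-2.4120) cross=-22.161
  mode - wants cross < 0 → take C=(3.8091,-2.4120) (cross=-22.161)
ex = (C−B)/|BC| = (0.9648,-0.2628); ey = (0.2628,0.9648)
P = B + 3.22·ex + 0.66·ey = (0.3354,-0.7818)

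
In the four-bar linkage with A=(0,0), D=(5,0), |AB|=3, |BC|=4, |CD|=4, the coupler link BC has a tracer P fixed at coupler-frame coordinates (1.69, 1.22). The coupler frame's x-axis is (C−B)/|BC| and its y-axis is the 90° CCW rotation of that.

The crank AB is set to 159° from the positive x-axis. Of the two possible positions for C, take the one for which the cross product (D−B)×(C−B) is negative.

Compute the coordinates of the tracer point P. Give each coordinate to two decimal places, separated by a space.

A=(0,0), D=(5.00,0)
B = A + 3.00·(cos159°, sin159°) = (-2.8007, 1.0751)
|BD| = 7.8745
circle(B,4.00) ∩ circle(D,4.00): a=3.9372, h=0.7058
  candidates: C₊=(1.1960,1.2367) cross=5.558; C₋=(1.0033,-0.1616) cross=-5.558
  mode - wants cross < 0 → take C=(1.0033,-0.1616) (cross=-5.558)
ex = (C−B)/|BC| = (0.9510,-0.3092); ey = (0.3092,0.9510)
P = B + 1.69·ex + 1.22·ey = (-0.8163,1.7128)

-0.82 1.71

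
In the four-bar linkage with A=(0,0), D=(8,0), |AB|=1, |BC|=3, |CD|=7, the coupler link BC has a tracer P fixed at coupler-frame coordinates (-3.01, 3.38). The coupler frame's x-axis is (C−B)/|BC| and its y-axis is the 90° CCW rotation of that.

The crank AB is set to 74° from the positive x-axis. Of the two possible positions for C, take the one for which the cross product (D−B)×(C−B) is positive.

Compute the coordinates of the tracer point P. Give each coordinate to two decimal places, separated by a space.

-4.20 0.30

A=(0,0), D=(8.00,0)
B = A + 1.00·(cos74°, sin74°) = (0.2756, 0.9613)
|BD| = 7.7839
circle(B,3.00) ∩ circle(D,7.00): a=1.3226, h=2.6927
  candidates: C₊=(1.9206,3.4700) cross=20.960; C₋=(1.2556,-1.8742) cross=-20.960
  mode + wants cross > 0 → take C=(1.9206,3.4700) (cross=20.960)
ex = (C−B)/|BC| = (0.5483,0.8363); ey = (-0.8363,0.5483)
P = B + -3.01·ex + 3.38·ey = (-4.2014,0.2975)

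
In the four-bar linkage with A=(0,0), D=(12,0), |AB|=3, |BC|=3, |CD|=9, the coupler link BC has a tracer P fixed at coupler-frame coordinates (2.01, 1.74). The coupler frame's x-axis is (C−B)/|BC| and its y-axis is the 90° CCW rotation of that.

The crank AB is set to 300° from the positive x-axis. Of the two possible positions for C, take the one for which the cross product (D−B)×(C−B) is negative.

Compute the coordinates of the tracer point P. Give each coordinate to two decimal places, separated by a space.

4.13 -2.20

A=(0,0), D=(12.00,0)
B = A + 3.00·(cos300°, sin300°) = (1.5000, -2.5981)
|BD| = 10.8167
circle(B,3.00) ∩ circle(D,9.00): a=2.0801, h=2.1617
  candidates: C₊=(3.0000,-0.0000) cross=23.383; C₋=(4.0385,-4.1969) cross=-23.383
  mode - wants cross < 0 → take C=(4.0385,-4.1969) (cross=-23.383)
ex = (C−B)/|BC| = (0.8462,-0.5329); ey = (0.5329,0.8462)
P = B + 2.01·ex + 1.74·ey = (4.1281,-2.1970)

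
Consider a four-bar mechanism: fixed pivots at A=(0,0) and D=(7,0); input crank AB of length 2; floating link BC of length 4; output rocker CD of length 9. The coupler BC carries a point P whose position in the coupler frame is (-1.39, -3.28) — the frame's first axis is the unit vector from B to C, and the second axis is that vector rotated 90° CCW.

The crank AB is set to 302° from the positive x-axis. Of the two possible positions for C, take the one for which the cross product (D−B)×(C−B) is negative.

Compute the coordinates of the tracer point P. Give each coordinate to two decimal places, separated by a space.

A=(0,0), D=(7.00,0)
B = A + 2.00·(cos302°, sin302°) = (1.0598, -1.6961)
|BD| = 6.1776
circle(B,4.00) ∩ circle(D,9.00): a=-2.1722, h=3.3588
  candidates: C₊=(-1.9511,0.9372) cross=20.749; C₋=(-0.1067,-5.5222) cross=-20.749
  mode - wants cross < 0 → take C=(-0.1067,-5.5222) (cross=-20.749)
ex = (C−B)/|BC| = (-0.2916,-0.9565); ey = (0.9565,-0.2916)
P = B + -1.39·ex + -3.28·ey = (-1.6722,0.5900)

-1.67 0.59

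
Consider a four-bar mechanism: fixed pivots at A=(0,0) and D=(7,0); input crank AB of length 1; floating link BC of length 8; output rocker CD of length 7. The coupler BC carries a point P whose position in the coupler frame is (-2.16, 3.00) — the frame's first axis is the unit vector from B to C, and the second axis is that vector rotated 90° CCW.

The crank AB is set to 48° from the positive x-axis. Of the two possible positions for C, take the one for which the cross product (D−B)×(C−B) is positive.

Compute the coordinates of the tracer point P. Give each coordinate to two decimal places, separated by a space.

A=(0,0), D=(7.00,0)
B = A + 1.00·(cos48°, sin48°) = (0.6691, 0.7431)
|BD| = 6.3743
circle(B,8.00) ∩ circle(D,7.00): a=4.3638, h=6.7050
  candidates: C₊=(5.7848,6.8937) cross=42.740; C₋=(4.2214,-6.4249) cross=-42.740
  mode + wants cross > 0 → take C=(5.7848,6.8937) (cross=42.740)
ex = (C−B)/|BC| = (0.6395,0.7688); ey = (-0.7688,0.6395)
P = B + -2.16·ex + 3.00·ey = (-3.0186,1.0009)

-3.02 1.00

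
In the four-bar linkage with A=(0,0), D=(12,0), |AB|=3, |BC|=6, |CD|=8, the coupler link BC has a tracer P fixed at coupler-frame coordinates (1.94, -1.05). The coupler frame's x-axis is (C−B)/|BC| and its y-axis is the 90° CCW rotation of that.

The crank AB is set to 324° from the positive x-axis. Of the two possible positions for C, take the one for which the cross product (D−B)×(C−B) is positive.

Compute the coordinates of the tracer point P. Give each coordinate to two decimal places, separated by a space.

4.19 -0.43

A=(0,0), D=(12.00,0)
B = A + 3.00·(cos324°, sin324°) = (2.4271, -1.7634)
|BD| = 9.7340
circle(B,6.00) ∩ circle(D,8.00): a=3.4287, h=4.9238
  candidates: C₊=(4.9071,3.7001) cross=47.928; C₋=(6.6910,-5.9846) cross=-47.928
  mode + wants cross > 0 → take C=(4.9071,3.7001) (cross=47.928)
ex = (C−B)/|BC| = (0.4133,0.9106); ey = (-0.9106,0.4133)
P = B + 1.94·ex + -1.05·ey = (4.1850,-0.4308)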